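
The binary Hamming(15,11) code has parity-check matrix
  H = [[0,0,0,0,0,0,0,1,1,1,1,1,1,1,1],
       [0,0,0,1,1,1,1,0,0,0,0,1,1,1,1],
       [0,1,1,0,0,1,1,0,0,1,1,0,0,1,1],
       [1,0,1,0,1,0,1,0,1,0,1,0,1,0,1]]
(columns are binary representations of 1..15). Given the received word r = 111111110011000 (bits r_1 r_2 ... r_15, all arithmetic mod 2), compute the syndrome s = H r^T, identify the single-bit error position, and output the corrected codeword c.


s = (1, 1, 1, 1)^T, error position = 15, corrected codeword c = 111111110011001

Compute s = H r^T mod 2 one row at a time:
  s_1 = 1 + 0 + 0 + 1 + 1 + 0 + 0 + 0 = 3 ≡ 1 (mod 2).
  s_2 = 1 + 1 + 1 + 1 + 1 + 0 + 0 + 0 = 5 ≡ 1 (mod 2).
  s_3 = 1 + 1 + 1 + 1 + 0 + 1 + 0 + 0 = 5 ≡ 1 (mod 2).
  s_4 = 1 + 1 + 1 + 1 + 0 + 1 + 0 + 0 = 5 ≡ 1 (mod 2).
s = (1, 1, 1, 1)^T — this equals column 15 of H (binary 1111), so error is at position 15.
Correct: flip bit 15 of r = 111111110011000 to get c = 111111110011001.


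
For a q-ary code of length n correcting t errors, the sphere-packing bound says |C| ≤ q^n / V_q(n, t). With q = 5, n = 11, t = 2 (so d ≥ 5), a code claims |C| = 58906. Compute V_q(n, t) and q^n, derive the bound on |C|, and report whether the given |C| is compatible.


V_q(n, t) = 925, q^n = 48828125, Hamming bound = 52787, |C| = 58906 > bound (violated).

Step 1: Compute V_q(n, t) = Σ_{j=0}^2 C(n, j) (q−1)^j.
  j = 0: C(11,0)·(4)^0 = 1·1 = 1.
  j = 1: C(11,1)·(4)^1 = 11·4 = 44.
  j = 2: C(11,2)·(4)^2 = 55·16 = 880.
  V_q(n, t) = 1 + 44 + 880 = 925.
Step 2: q^n = 5^11 = 48828125.
Step 3: Hamming bound ⌊q^n / V_q(n,t)⌋ = ⌊48828125/925⌋ = 52787.
Step 4: Compare |C| = 58906 to 52787: violated.
The claimed |C| lies above the Hamming bound, so no 5-ary code of length 11 with d ≥ 5 can have 58906 codewords.


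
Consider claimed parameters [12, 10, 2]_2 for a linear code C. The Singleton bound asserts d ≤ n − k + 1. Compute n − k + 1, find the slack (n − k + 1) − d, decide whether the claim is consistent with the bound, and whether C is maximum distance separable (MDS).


Singleton RHS = n − k + 1 = 3, slack = 1, bound satisfied, not MDS.

Singleton bound: d ≤ n − k + 1.
Here n = 12, k = 10, so n − k + 1 = 3.
Given d = 2, check d ≤ 3: YES.
Slack = (n − k + 1) − d = 1.
The code is NOT MDS (slack = 1 > 0).
Description: the claimed parameters are [12, 10, 2]_2; such a code would be non-MDS.


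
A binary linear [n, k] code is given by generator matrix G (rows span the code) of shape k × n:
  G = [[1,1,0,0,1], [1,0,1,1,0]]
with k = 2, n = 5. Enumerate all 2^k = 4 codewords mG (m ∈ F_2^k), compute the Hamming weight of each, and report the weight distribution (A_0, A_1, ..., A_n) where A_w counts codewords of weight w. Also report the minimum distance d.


Weight distribution: A_0 = 1, A_3 = 2, A_4 = 1. Minimum distance d = 3.

Enumerate all 2^2 = 4 messages m ∈ F_2^2.
For each, compute codeword c = mG in F_2^5, then tally its weight.
  m = 00 → c = 00000, weight = 0.
  m = 10 → c = 11001, weight = 3.
  m = 01 → c = 10110, weight = 3.
  m = 11 → c = 01111, weight = 4.
Tally weights:
  weight 0: 1 codewords.
  weight 3: 2 codewords.
  weight 4: 1 codewords.
Minimum distance d = smallest w > 0 with A_w > 0 = 3.
Sanity: Σ A_w = 4 = 2^2 = 4 ✓.


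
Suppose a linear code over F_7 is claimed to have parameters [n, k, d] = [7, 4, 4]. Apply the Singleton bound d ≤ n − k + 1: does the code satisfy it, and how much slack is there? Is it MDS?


Singleton RHS = n − k + 1 = 4, slack = 0, bound satisfied, MDS.

Singleton bound: d ≤ n − k + 1.
Here n = 7, k = 4, so n − k + 1 = 4.
Given d = 4, check d ≤ 4: YES.
Slack = (n − k + 1) − d = 0.
The code is MDS (slack = 0).
Description: the claimed parameters are [7, 4, 4]_7; such a code would be MDS (meets Singleton bound).


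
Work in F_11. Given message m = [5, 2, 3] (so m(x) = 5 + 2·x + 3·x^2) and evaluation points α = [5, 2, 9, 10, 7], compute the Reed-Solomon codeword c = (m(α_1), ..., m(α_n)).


c = [2, 10, 2, 6, 1]

Message polynomial: m(x) = 5 + 2·x + 3·x^2 (mod 11).
For each evaluation point α_i, compute m(α_i) mod 11:
  α_1 = 5: Horner steps 3 → 6 → 2, so m(5) = 2.
  α_2 = 2: Horner steps 3 → 8 → 10, so m(2) = 10.
  α_3 = 9: Horner steps 3 → 7 → 2, so m(9) = 2.
  α_4 = 10: Horner steps 3 → 10 → 6, so m(10) = 6.
  α_5 = 7: Horner steps 3 → 1 → 1, so m(7) = 1.
Codeword c = [2, 10, 2, 6, 1] ∈ F_11^5.


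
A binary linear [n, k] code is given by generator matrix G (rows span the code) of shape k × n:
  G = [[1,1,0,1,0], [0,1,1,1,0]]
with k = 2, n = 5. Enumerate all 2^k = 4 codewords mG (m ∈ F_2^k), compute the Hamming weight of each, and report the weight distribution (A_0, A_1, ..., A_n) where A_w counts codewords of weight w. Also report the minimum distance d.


Weight distribution: A_0 = 1, A_2 = 1, A_3 = 2. Minimum distance d = 2.

Enumerate all 2^2 = 4 messages m ∈ F_2^2.
For each, compute codeword c = mG in F_2^5, then tally its weight.
  m = 00 → c = 00000, weight = 0.
  m = 10 → c = 11010, weight = 3.
  m = 01 → c = 01110, weight = 3.
  m = 11 → c = 10100, weight = 2.
Tally weights:
  weight 0: 1 codewords.
  weight 2: 1 codewords.
  weight 3: 2 codewords.
Minimum distance d = smallest w > 0 with A_w > 0 = 2.
Sanity: Σ A_w = 4 = 2^2 = 4 ✓.


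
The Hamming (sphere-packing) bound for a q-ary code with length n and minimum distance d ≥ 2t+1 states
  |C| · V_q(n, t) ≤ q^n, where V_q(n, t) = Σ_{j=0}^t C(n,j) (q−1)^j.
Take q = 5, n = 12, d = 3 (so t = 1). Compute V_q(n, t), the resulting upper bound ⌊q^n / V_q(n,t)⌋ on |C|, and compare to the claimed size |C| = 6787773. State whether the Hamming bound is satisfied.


V_q(n, t) = 49, q^n = 244140625, Hamming bound = 4982461, |C| = 6787773 > bound (violated).

Step 1: Compute V_q(n, t) = Σ_{j=0}^1 C(n, j) (q−1)^j.
  j = 0: C(12,0)·(4)^0 = 1·1 = 1.
  j = 1: C(12,1)·(4)^1 = 12·4 = 48.
  V_q(n, t) = 1 + 48 = 49.
Step 2: q^n = 5^12 = 244140625.
Step 3: Hamming bound ⌊q^n / V_q(n,t)⌋ = ⌊244140625/49⌋ = 4982461.
Step 4: Compare |C| = 6787773 to 4982461: violated.
The claimed |C| lies above the Hamming bound, so no 5-ary code of length 12 with d ≥ 3 can have 6787773 codewords.


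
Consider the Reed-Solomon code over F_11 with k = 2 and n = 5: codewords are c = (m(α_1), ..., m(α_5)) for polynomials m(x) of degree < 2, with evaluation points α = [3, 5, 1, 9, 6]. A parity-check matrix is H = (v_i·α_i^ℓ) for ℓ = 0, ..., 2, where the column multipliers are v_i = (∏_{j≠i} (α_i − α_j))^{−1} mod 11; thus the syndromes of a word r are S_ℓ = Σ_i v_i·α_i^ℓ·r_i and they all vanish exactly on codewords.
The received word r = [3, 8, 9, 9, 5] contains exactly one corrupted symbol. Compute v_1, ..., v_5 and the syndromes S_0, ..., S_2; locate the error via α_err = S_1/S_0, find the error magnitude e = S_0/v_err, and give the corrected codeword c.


S = (6, 10, 2), error at position 4, error magnitude e = 2, c = [3, 8, 9, 7, 5].

Step 1: column multipliers v_i = (∏_{j≠i}(α_i − α_j))^{−1} mod 11.
  i = 1 (α = 3): (3−5)(3−1)(3−9)(3−6) = (−2)·2·(−6)·(−3) = −72 ≡ 5, so v_1 = 5^{−1} = 9 (mod 11).
  i = 2 (α = 5): (5−3)(5−1)(5−9)(5−6) = 2·4·(−4)·(−1) = 32 ≡ 10, so v_2 = 10^{−1} = 10 (mod 11).
  i = 3 (α = 1): (1−3)(1−5)(1−9)(1−6) = (−2)·(−4)·(−8)·(−5) = 320 ≡ 1, so v_3 = 1^{−1} = 1 (mod 11).
  i = 4 (α = 9): (9−3)(9−5)(9−1)(9−6) = 6·4·8·3 = 576 ≡ 4, so v_4 = 4^{−1} = 3 (mod 11).
  i = 5 (α = 6): (6−3)(6−5)(6−1)(6−9) = 3·1·5·(−3) = −45 ≡ 10, so v_5 = 10^{−1} = 10 (mod 11).
  v = [9, 10, 1, 3, 10].
Step 2: syndromes of r = [3, 8, 9, 9, 5] (all sums mod 11).
  S_0 = Σ v_i r_i = 9·3 + 10·8 + 1·9 + 3·9 + 10·5 = 193 ≡ 6.
  S_1 = Σ v_i α_i r_i = 9·3·3 + 10·5·8 + 1·1·9 + 3·9·9 + 10·6·5 = 1033 ≡ 10.
  α_i^2 mod 11 = [9, 3, 1, 4, 3].
  S_2 = Σ v_i α_i^2 r_i = 9·9·3 + 10·3·8 + 1·1·9 + 3·4·9 + 10·3·5 = 750 ≡ 2.
  S = (6, 10, 2) ≠ 0, so r is not a codeword (an error is present).
Step 3: locate the error. For a single error e at position i, S_ℓ = v_i·e·α_i^ℓ, so α_err = S_1/S_0.
  S_0^{−1} = 6^{−1} = 2 (mod 11), so α_err = 10·2 = 20 ≡ 9 = α_4. Error position i = 4.
  Consistency check: S_2/S_1 = 2·10 = 20 ≡ 9 = α_err ✓ (single-error assumption holds).
Step 4: error magnitude e = S_0/v_4 = S_0·∏_{j≠4}(α_4 − α_j) = 6·4 = 24 ≡ 2 (mod 11).
Step 5: correct position 4: c_4 = r_4 − e = 9 − 2 ≡ 7 (mod 11). Hence c = [3, 8, 9, 7, 5].
  Check: interpolating c through the α_i gives m(x) = 1 + 8·x (degree < 2) with m(α_i) = c_i for every i, so c is indeed a codeword.


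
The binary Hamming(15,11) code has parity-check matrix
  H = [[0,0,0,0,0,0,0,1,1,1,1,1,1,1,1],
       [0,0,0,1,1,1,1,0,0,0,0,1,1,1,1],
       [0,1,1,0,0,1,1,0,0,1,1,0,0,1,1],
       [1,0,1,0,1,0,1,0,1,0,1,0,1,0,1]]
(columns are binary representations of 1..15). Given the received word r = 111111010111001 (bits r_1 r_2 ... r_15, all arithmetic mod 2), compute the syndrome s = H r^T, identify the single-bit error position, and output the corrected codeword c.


s = (1, 1, 0, 1)^T, error position = 13, corrected codeword c = 111111010111101

Compute s = H r^T mod 2 one row at a time:
  s_1 = 1 + 0 + 1 + 1 + 1 + 0 + 0 + 1 = 5 ≡ 1 (mod 2).
  s_2 = 1 + 1 + 1 + 0 + 1 + 0 + 0 + 1 = 5 ≡ 1 (mod 2).
  s_3 = 1 + 1 + 1 + 0 + 1 + 1 + 0 + 1 = 6 ≡ 0 (mod 2).
  s_4 = 1 + 1 + 1 + 0 + 0 + 1 + 0 + 1 = 5 ≡ 1 (mod 2).
s = (1, 1, 0, 1)^T — this equals column 13 of H (binary 1101), so error is at position 13.
Correct: flip bit 13 of r = 111111010111001 to get c = 111111010111101.


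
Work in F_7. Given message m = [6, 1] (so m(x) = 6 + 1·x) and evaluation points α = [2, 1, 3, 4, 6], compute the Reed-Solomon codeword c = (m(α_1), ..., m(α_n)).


c = [1, 0, 2, 3, 5]

Message polynomial: m(x) = 6 + 1·x (mod 7).
For each evaluation point α_i, compute m(α_i) mod 7:
  α_1 = 2: Horner steps 1 → 1, so m(2) = 1.
  α_2 = 1: Horner steps 1 → 0, so m(1) = 0.
  α_3 = 3: Horner steps 1 → 2, so m(3) = 2.
  α_4 = 4: Horner steps 1 → 3, so m(4) = 3.
  α_5 = 6: Horner steps 1 → 5, so m(6) = 5.
Codeword c = [1, 0, 2, 3, 5] ∈ F_7^5.


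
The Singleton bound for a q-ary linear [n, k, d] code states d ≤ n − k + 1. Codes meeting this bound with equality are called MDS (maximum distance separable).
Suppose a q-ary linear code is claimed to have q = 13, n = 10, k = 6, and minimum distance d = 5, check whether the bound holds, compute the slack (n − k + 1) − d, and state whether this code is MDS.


Singleton RHS = n − k + 1 = 5, slack = 0, bound satisfied, MDS.

Singleton bound: d ≤ n − k + 1.
Here n = 10, k = 6, so n − k + 1 = 5.
Given d = 5, check d ≤ 5: YES.
Slack = (n − k + 1) − d = 0.
The code is MDS (slack = 0).
Description: the claimed parameters are [10, 6, 5]_13; such a code would be MDS (meets Singleton bound).


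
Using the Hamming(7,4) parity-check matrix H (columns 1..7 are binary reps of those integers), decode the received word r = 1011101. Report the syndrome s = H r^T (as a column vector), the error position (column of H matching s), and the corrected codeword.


s = (1, 0, 0)^T, error position = 4, corrected codeword c = 1010101

Compute s = H r^T mod 2 one row at a time:
  s_1 = 1 + 1 + 0 + 1 = 3 ≡ 1 (mod 2).
  s_2 = 0 + 1 + 0 + 1 = 2 ≡ 0 (mod 2).
  s_3 = 1 + 1 + 1 + 1 = 4 ≡ 0 (mod 2).
s = (1, 0, 0)^T — this equals column 4 of H (binary 100), so error is at position 4.
Correct: flip bit 4 of r = 1011101 to get c = 1010101.


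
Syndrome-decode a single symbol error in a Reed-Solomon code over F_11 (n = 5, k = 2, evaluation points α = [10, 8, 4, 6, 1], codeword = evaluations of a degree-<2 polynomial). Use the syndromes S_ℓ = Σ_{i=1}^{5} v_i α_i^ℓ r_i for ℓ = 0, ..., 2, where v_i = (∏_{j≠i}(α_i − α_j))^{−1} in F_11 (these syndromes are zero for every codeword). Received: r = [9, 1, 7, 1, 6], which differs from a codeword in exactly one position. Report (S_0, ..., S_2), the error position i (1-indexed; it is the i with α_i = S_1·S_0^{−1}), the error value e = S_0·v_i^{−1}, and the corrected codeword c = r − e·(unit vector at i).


S = (10, 5, 8), error at position 4, error magnitude e = 8, c = [9, 1, 7, 4, 6].

Step 1: column multipliers v_i = (∏_{j≠i}(α_i − α_j))^{−1} mod 11.
  i = 1 (α = 10): (10−8)(10−4)(10−6)(10−1) = 2·6·4·9 = 432 ≡ 3, so v_1 = 3^{−1} = 4 (mod 11).
  i = 2 (α = 8): (8−10)(8−4)(8−6)(8−1) = (−2)·4·2·7 = −112 ≡ 9, so v_2 = 9^{−1} = 5 (mod 11).
  i = 3 (α = 4): (4−10)(4−8)(4−6)(4−1) = (−6)·(−4)·(−2)·3 = −144 ≡ 10, so v_3 = 10^{−1} = 10 (mod 11).
  i = 4 (α = 6): (6−10)(6−8)(6−4)(6−1) = (−4)·(−2)·2·5 = 80 ≡ 3, so v_4 = 3^{−1} = 4 (mod 11).
  i = 5 (α = 1): (1−10)(1−8)(1−4)(1−6) = (−9)·(−7)·(−3)·(−5) = 945 ≡ 10, so v_5 = 10^{−1} = 10 (mod 11).
  v = [4, 5, 10, 4, 10].
Step 2: syndromes of r = [9, 1, 7, 1, 6] (all sums mod 11).
  S_0 = Σ v_i r_i = 4·9 + 5·1 + 10·7 + 4·1 + 10·6 = 175 ≡ 10.
  S_1 = Σ v_i α_i r_i = 4·10·9 + 5·8·1 + 10·4·7 + 4·6·1 + 10·1·6 = 764 ≡ 5.
  α_i^2 mod 11 = [1, 9, 5, 3, 1].
  S_2 = Σ v_i α_i^2 r_i = 4·1·9 + 5·9·1 + 10·5·7 + 4·3·1 + 10·1·6 = 503 ≡ 8.
  S = (10, 5, 8) ≠ 0, so r is not a codeword (an error is present).
Step 3: locate the error. For a single error e at position i, S_ℓ = v_i·e·α_i^ℓ, so α_err = S_1/S_0.
  S_0^{−1} = 10^{−1} = 10 (mod 11), so α_err = 5·10 = 50 ≡ 6 = α_4. Error position i = 4.
  Consistency check: S_2/S_1 = 8·9 = 72 ≡ 6 = α_err ✓ (single-error assumption holds).
Step 4: error magnitude e = S_0/v_4 = S_0·∏_{j≠4}(α_4 − α_j) = 10·3 = 30 ≡ 8 (mod 11).
Step 5: correct position 4: c_4 = r_4 − e = 1 − 8 ≡ 4 (mod 11). Hence c = [9, 1, 7, 4, 6].
  Check: interpolating c through the α_i gives m(x) = 2 + 4·x (degree < 2) with m(α_i) = c_i for every i, so c is indeed a codeword.


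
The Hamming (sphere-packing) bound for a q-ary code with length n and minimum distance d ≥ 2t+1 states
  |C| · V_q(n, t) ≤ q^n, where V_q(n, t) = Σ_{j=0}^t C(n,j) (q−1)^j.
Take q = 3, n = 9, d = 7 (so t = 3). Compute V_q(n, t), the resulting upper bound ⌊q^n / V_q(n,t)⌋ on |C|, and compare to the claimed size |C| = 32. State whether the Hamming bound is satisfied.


V_q(n, t) = 835, q^n = 19683, Hamming bound = 23, |C| = 32 > bound (violated).

Step 1: Compute V_q(n, t) = Σ_{j=0}^3 C(n, j) (q−1)^j.
  j = 0: C(9,0)·(2)^0 = 1·1 = 1.
  j = 1: C(9,1)·(2)^1 = 9·2 = 18.
  j = 2: C(9,2)·(2)^2 = 36·4 = 144.
  j = 3: C(9,3)·(2)^3 = 84·8 = 672.
  V_q(n, t) = 1 + 18 + 144 + 672 = 835.
Step 2: q^n = 3^9 = 19683.
Step 3: Hamming bound ⌊q^n / V_q(n,t)⌋ = ⌊19683/835⌋ = 23.
Step 4: Compare |C| = 32 to 23: violated.
The claimed |C| lies above the Hamming bound, so no 3-ary code of length 9 with d ≥ 7 can have 32 codewords.


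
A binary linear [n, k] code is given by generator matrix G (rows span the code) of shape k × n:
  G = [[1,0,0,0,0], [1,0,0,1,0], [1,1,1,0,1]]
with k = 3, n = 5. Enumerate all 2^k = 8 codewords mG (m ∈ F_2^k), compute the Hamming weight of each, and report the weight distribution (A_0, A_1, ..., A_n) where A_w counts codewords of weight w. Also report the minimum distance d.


Weight distribution: A_0 = 1, A_1 = 2, A_2 = 1, A_3 = 1, A_4 = 2, A_5 = 1. Minimum distance d = 1.

Enumerate all 2^3 = 8 messages m ∈ F_2^3.
For each, compute codeword c = mG in F_2^5, then tally its weight.
  m = 000 → c = 00000, weight = 0.
  m = 100 → c = 10000, weight = 1.
  m = 010 → c = 10010, weight = 2.
  m = 110 → c = 00010, weight = 1.
  m = 001 → c = 11101, weight = 4.
  m = 101 → c = 01101, weight = 3.
  m = 011 → c = 01111, weight = 4.
  m = 111 → c = 11111, weight = 5.
Tally weights:
  weight 0: 1 codewords.
  weight 1: 2 codewords.
  weight 2: 1 codewords.
  weight 3: 1 codewords.
  weight 4: 2 codewords.
  weight 5: 1 codewords.
Minimum distance d = smallest w > 0 with A_w > 0 = 1.
Sanity: Σ A_w = 8 = 2^3 = 8 ✓.


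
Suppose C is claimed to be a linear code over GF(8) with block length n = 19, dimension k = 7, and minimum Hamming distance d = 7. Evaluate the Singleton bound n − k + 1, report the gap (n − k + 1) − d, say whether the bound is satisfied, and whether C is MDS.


Singleton RHS = n − k + 1 = 13, slack = 6, bound satisfied, not MDS.

Singleton bound: d ≤ n − k + 1.
Here n = 19, k = 7, so n − k + 1 = 13.
Given d = 7, check d ≤ 13: YES.
Slack = (n − k + 1) − d = 6.
The code is NOT MDS (slack = 6 > 0).
Description: the claimed parameters are [19, 7, 7]_8; such a code would be non-MDS.


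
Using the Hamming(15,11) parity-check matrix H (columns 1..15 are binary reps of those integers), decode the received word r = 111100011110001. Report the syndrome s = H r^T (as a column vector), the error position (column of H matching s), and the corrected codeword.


s = (1, 0, 1, 1)^T, error position = 11, corrected codeword c = 111100011100001

Compute s = H r^T mod 2 one row at a time:
  s_1 = 1 + 1 + 1 + 1 + 0 + 0 + 0 + 1 = 5 ≡ 1 (mod 2).
  s_2 = 1 + 0 + 0 + 0 + 0 + 0 + 0 + 1 = 2 ≡ 0 (mod 2).
  s_3 = 1 + 1 + 0 + 0 + 1 + 1 + 0 + 1 = 5 ≡ 1 (mod 2).
  s_4 = 1 + 1 + 0 + 0 + 1 + 1 + 0 + 1 = 5 ≡ 1 (mod 2).
s = (1, 0, 1, 1)^T — this equals column 11 of H (binary 1011), so error is at position 11.
Correct: flip bit 11 of r = 111100011110001 to get c = 111100011100001.


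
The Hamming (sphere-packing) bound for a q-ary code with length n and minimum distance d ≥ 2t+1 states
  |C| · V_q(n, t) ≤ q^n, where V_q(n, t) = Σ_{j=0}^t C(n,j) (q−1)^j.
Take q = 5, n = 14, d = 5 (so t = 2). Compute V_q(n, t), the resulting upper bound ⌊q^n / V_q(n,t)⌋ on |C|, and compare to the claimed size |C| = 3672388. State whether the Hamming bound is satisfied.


V_q(n, t) = 1513, q^n = 6103515625, Hamming bound = 4034048, |C| = 3672388 ≤ bound (satisfied).

Step 1: Compute V_q(n, t) = Σ_{j=0}^2 C(n, j) (q−1)^j.
  j = 0: C(14,0)·(4)^0 = 1·1 = 1.
  j = 1: C(14,1)·(4)^1 = 14·4 = 56.
  j = 2: C(14,2)·(4)^2 = 91·16 = 1456.
  V_q(n, t) = 1 + 56 + 1456 = 1513.
Step 2: q^n = 5^14 = 6103515625.
Step 3: Hamming bound ⌊q^n / V_q(n,t)⌋ = ⌊6103515625/1513⌋ = 4034048.
Step 4: Compare |C| = 3672388 to 4034048: satisfied.
The claimed |C| lies below the Hamming bound.


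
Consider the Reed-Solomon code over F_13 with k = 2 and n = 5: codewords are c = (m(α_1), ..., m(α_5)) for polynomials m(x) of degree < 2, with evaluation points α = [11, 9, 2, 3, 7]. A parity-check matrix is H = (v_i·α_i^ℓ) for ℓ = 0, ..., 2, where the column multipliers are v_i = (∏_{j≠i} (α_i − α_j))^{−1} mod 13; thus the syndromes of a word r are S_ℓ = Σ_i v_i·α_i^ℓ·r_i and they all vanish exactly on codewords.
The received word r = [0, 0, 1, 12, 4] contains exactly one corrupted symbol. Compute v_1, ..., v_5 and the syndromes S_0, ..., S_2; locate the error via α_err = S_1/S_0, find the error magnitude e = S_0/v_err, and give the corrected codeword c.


S = (1, 11, 4), error at position 1, error magnitude e = 4, c = [9, 0, 1, 12, 4].

Step 1: column multipliers v_i = (∏_{j≠i}(α_i − α_j))^{−1} mod 13.
  i = 1 (α = 11): (11−9)(11−2)(11−3)(11−7) = 2·9·8·4 = 576 ≡ 4, so v_1 = 4^{−1} = 10 (mod 13).
  i = 2 (α = 9): (9−11)(9−2)(9−3)(9−7) = (−2)·7·6·2 = −168 ≡ 1, so v_2 = 1^{−1} = 1 (mod 13).
  i = 3 (α = 2): (2−11)(2−9)(2−3)(2−7) = (−9)·(−7)·(−1)·(−5) = 315 ≡ 3, so v_3 = 3^{−1} = 9 (mod 13).
  i = 4 (α = 3): (3−11)(3−9)(3−2)(3−7) = (−8)·(−6)·1·(−4) = −192 ≡ 3, so v_4 = 3^{−1} = 9 (mod 13).
  i = 5 (α = 7): (7−11)(7−9)(7−2)(7−3) = (−4)·(−2)·5·4 = 160 ≡ 4, so v_5 = 4^{−1} = 10 (mod 13).
  v = [10, 1, 9, 9, 10].
Step 2: syndromes of r = [0, 0, 1, 12, 4] (all sums mod 13).
  S_0 = Σ v_i r_i = 10·0 + 1·0 + 9·1 + 9·12 + 10·4 = 157 ≡ 1.
  S_1 = Σ v_i α_i r_i = 10·11·0 + 1·9·0 + 9·2·1 + 9·3·12 + 10·7·4 = 622 ≡ 11.
  α_i^2 mod 13 = [4, 3, 4, 9, 10].
  S_2 = Σ v_i α_i^2 r_i = 10·4·0 + 1·3·0 + 9·4·1 + 9·9·12 + 10·10·4 = 1408 ≡ 4.
  S = (1, 11, 4) ≠ 0, so r is not a codeword (an error is present).
Step 3: locate the error. For a single error e at position i, S_ℓ = v_i·e·α_i^ℓ, so α_err = S_1/S_0.
  S_0^{−1} = 1^{−1} = 1 (mod 13), so α_err = 11·1 = 11 ≡ 11 = α_1. Error position i = 1.
  Consistency check: S_2/S_1 = 4·6 = 24 ≡ 11 = α_err ✓ (single-error assumption holds).
Step 4: error magnitude e = S_0/v_1 = S_0·∏_{j≠1}(α_1 − α_j) = 1·4 = 4 ≡ 4 (mod 13).
Step 5: correct position 1: c_1 = r_1 − e = 0 − 4 ≡ 9 (mod 13). Hence c = [9, 0, 1, 12, 4].
  Check: interpolating c through the α_i gives m(x) = 5 + 11·x (degree < 2) with m(α_i) = c_i for every i, so c is indeed a codeword.


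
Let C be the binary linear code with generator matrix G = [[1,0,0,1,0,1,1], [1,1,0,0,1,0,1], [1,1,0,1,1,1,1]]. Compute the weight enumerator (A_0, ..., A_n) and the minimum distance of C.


Weight distribution: A_0 = 1, A_2 = 3, A_4 = 3, A_6 = 1. Minimum distance d = 2.

Enumerate all 2^3 = 8 messages m ∈ F_2^3.
For each, compute codeword c = mG in F_2^7, then tally its weight.
  m = 000 → c = 0000000, weight = 0.
  m = 100 → c = 1001011, weight = 4.
  m = 010 → c = 1100101, weight = 4.
  m = 110 → c = 0101110, weight = 4.
  m = 001 → c = 1101111, weight = 6.
  m = 101 → c = 0100100, weight = 2.
  m = 011 → c = 0001010, weight = 2.
  m = 111 → c = 1000001, weight = 2.
Tally weights:
  weight 0: 1 codewords.
  weight 2: 3 codewords.
  weight 4: 3 codewords.
  weight 6: 1 codewords.
Minimum distance d = smallest w > 0 with A_w > 0 = 2.
Sanity: Σ A_w = 8 = 2^3 = 8 ✓.


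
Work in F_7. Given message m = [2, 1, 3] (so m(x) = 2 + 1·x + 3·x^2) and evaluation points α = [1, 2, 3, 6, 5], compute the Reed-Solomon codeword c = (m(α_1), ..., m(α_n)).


c = [6, 2, 4, 4, 5]

Message polynomial: m(x) = 2 + 1·x + 3·x^2 (mod 7).
For each evaluation point α_i, compute m(α_i) mod 7:
  α_1 = 1: Horner steps 3 → 4 → 6, so m(1) = 6.
  α_2 = 2: Horner steps 3 → 0 → 2, so m(2) = 2.
  α_3 = 3: Horner steps 3 → 3 → 4, so m(3) = 4.
  α_4 = 6: Horner steps 3 → 5 → 4, so m(6) = 4.
  α_5 = 5: Horner steps 3 → 2 → 5, so m(5) = 5.
Codeword c = [6, 2, 4, 4, 5] ∈ F_7^5.


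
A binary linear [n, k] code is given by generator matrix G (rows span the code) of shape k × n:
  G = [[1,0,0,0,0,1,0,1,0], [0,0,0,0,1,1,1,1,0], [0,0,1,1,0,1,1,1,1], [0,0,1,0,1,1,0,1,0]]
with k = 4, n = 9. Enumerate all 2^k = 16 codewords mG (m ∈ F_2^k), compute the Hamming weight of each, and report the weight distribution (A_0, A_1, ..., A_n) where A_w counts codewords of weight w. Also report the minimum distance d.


Weight distribution: A_0 = 1, A_2 = 1, A_3 = 4, A_4 = 5, A_5 = 2, A_6 = 1, A_7 = 2. Minimum distance d = 2.

Enumerate all 2^4 = 16 messages m ∈ F_2^4.
For each, compute codeword c = mG in F_2^9, then tally its weight.
  m = 0000 → c = 000000000, weight = 0.
  m = 1000 → c = 100001010, weight = 3.
  m = 0100 → c = 000011110, weight = 4.
  m = 1100 → c = 100010100, weight = 3.
  m = 0010 → c = 001101111, weight = 6.
  m = 1010 → c = 101100101, weight = 5.
  m = 0110 → c = 001110001, weight = 4.
  m = 1110 → c = 101111011, weight = 7.
  m = 0001 → c = 001011010, weight = 4.
  m = 1001 → c = 101010000, weight = 3.
  m = 0101 → c = 001000100, weight = 2.
  m = 1101 → c = 101001110, weight = 5.
  m = 0011 → c = 000110101, weight = 4.
  m = 1011 → c = 100111111, weight = 7.
  m = 0111 → c = 000101011, weight = 4.
  m = 1111 → c = 100100001, weight = 3.
Tally weights:
  weight 0: 1 codewords.
  weight 2: 1 codewords.
  weight 3: 4 codewords.
  weight 4: 5 codewords.
  weight 5: 2 codewords.
  weight 6: 1 codewords.
  weight 7: 2 codewords.
Minimum distance d = smallest w > 0 with A_w > 0 = 2.
Sanity: Σ A_w = 16 = 2^4 = 16 ✓.


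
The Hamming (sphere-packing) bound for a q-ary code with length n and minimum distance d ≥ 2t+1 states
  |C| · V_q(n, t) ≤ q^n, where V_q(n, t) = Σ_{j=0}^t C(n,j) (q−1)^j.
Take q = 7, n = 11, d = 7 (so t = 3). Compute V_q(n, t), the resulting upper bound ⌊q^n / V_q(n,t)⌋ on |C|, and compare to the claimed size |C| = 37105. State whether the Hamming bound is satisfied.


V_q(n, t) = 37687, q^n = 1977326743, Hamming bound = 52467, |C| = 37105 ≤ bound (satisfied).

Step 1: Compute V_q(n, t) = Σ_{j=0}^3 C(n, j) (q−1)^j.
  j = 0: C(11,0)·(6)^0 = 1·1 = 1.
  j = 1: C(11,1)·(6)^1 = 11·6 = 66.
  j = 2: C(11,2)·(6)^2 = 55·36 = 1980.
  j = 3: C(11,3)·(6)^3 = 165·216 = 35640.
  V_q(n, t) = 1 + 66 + 1980 + 35640 = 37687.
Step 2: q^n = 7^11 = 1977326743.
Step 3: Hamming bound ⌊q^n / V_q(n,t)⌋ = ⌊1977326743/37687⌋ = 52467.
Step 4: Compare |C| = 37105 to 52467: satisfied.
The claimed |C| lies below the Hamming bound.


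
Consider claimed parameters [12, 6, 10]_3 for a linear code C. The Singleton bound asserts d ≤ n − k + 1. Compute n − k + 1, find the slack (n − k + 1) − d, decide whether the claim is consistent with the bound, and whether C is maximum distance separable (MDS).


Singleton RHS = n − k + 1 = 7, slack = -3, bound violated (no such code; not MDS).

Singleton bound: d ≤ n − k + 1.
Here n = 12, k = 6, so n − k + 1 = 7.
Given d = 10, check d ≤ 7: NO.
Slack = (n − k + 1) − d = -3.
The slack is negative: d = 10 exceeds n − k + 1 = 7 by 3, so the Singleton bound is violated and no linear [12, 6, 10]_3 code can exist. In particular it is not MDS (MDS requires d = n − k + 1 exactly).
Description: the claimed parameters are [12, 6, 10]_3; such a code would be impossible (violates the Singleton bound).


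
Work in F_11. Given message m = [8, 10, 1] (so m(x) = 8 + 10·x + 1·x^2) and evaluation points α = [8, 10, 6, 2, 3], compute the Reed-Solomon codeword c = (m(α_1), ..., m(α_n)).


c = [9, 10, 5, 10, 3]

Message polynomial: m(x) = 8 + 10·x + 1·x^2 (mod 11).
For each evaluation point α_i, compute m(α_i) mod 11:
  α_1 = 8: Horner steps 1 → 7 → 9, so m(8) = 9.
  α_2 = 10: Horner steps 1 → 9 → 10, so m(10) = 10.
  α_3 = 6: Horner steps 1 → 5 → 5, so m(6) = 5.
  α_4 = 2: Horner steps 1 → 1 → 10, so m(2) = 10.
  α_5 = 3: Horner steps 1 → 2 → 3, so m(3) = 3.
Codeword c = [9, 10, 5, 10, 3] ∈ F_11^5.


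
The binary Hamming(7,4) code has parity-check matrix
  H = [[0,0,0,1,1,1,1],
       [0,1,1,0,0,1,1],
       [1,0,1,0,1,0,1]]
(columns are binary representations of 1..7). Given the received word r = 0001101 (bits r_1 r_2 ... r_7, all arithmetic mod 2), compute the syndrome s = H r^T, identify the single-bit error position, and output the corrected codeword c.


s = (1, 1, 0)^T, error position = 6, corrected codeword c = 0001111

Compute s = H r^T mod 2 one row at a time:
  s_1 = 1 + 1 + 0 + 1 = 3 ≡ 1 (mod 2).
  s_2 = 0 + 0 + 0 + 1 = 1 ≡ 1 (mod 2).
  s_3 = 0 + 0 + 1 + 1 = 2 ≡ 0 (mod 2).
s = (1, 1, 0)^T — this equals column 6 of H (binary 110), so error is at position 6.
Correct: flip bit 6 of r = 0001101 to get c = 0001111.


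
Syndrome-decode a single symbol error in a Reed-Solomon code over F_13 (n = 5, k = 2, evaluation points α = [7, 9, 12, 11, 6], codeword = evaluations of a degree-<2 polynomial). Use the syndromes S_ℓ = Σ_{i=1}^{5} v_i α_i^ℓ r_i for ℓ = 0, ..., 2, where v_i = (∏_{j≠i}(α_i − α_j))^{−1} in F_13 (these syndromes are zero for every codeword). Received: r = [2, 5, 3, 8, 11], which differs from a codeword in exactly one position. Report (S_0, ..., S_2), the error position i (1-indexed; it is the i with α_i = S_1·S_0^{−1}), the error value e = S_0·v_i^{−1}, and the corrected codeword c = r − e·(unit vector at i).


S = (9, 2, 12), error at position 5, error magnitude e = 4, c = [2, 5, 3, 8, 7].

Step 1: column multipliers v_i = (∏_{j≠i}(α_i − α_j))^{−1} mod 13.
  i = 1 (α = 7): (7−9)(7−12)(7−11)(7−6) = (−2)·(−5)·(−4)·1 = −40 ≡ 12, so v_1 = 12^{−1} = 12 (mod 13).
  i = 2 (α = 9): (9−7)(9−12)(9−11)(9−6) = 2·(−3)·(−2)·3 = 36 ≡ 10, so v_2 = 10^{−1} = 4 (mod 13).
  i = 3 (α = 12): (12−7)(12−9)(12−11)(12−6) = 5·3·1·6 = 90 ≡ 12, so v_3 = 12^{−1} = 12 (mod 13).
  i = 4 (α = 11): (11−7)(11−9)(11−12)(11−6) = 4·2·(−1)·5 = −40 ≡ 12, so v_4 = 12^{−1} = 12 (mod 13).
  i = 5 (α = 6): (6−7)(6−9)(6−12)(6−11) = (−1)·(−3)·(−6)·(−5) = 90 ≡ 12, so v_5 = 12^{−1} = 12 (mod 13).
  v = [12, 4, 12, 12, 12].
Step 2: syndromes of r = [2, 5, 3, 8, 11] (all sums mod 13).
  S_0 = Σ v_i r_i = 12·2 + 4·5 + 12·3 + 12·8 + 12·11 = 308 ≡ 9.
  S_1 = Σ v_i α_i r_i = 12·7·2 + 4·9·5 + 12·12·3 + 12·11·8 + 12·6·11 = 2628 ≡ 2.
  α_i^2 mod 13 = [10, 3, 1, 4, 10].
  S_2 = Σ v_i α_i^2 r_i = 12·10·2 + 4·3·5 + 12·1·3 + 12·4·8 + 12·10·11 = 2040 ≡ 12.
  S = (9, 2, 12) ≠ 0, so r is not a codeword (an error is present).
Step 3: locate the error. For a single error e at position i, S_ℓ = v_i·e·α_i^ℓ, so α_err = S_1/S_0.
  S_0^{−1} = 9^{−1} = 3 (mod 13), so α_err = 2·3 = 6 ≡ 6 = α_5. Error position i = 5.
  Consistency check: S_2/S_1 = 12·7 = 84 ≡ 6 = α_err ✓ (single-error assumption holds).
Step 4: error magnitude e = S_0/v_5 = S_0·∏_{j≠5}(α_5 − α_j) = 9·12 = 108 ≡ 4 (mod 13).
Step 5: correct position 5: c_5 = r_5 − e = 11 − 4 ≡ 7 (mod 13). Hence c = [2, 5, 3, 8, 7].
  Check: interpolating c through the α_i gives m(x) = 11 + 8·x (degree < 2) with m(α_i) = c_i for every i, so c is indeed a codeword.


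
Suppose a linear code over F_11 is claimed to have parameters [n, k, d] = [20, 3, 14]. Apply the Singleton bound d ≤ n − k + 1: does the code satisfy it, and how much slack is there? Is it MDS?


Singleton RHS = n − k + 1 = 18, slack = 4, bound satisfied, not MDS.

Singleton bound: d ≤ n − k + 1.
Here n = 20, k = 3, so n − k + 1 = 18.
Given d = 14, check d ≤ 18: YES.
Slack = (n − k + 1) − d = 4.
The code is NOT MDS (slack = 4 > 0).
Description: the claimed parameters are [20, 3, 14]_11; such a code would be non-MDS.


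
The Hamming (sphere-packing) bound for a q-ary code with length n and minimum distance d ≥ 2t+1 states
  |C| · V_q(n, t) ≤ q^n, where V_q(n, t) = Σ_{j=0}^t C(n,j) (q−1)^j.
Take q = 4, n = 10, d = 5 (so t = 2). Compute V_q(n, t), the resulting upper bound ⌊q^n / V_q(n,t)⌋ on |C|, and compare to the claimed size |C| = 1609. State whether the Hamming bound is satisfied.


V_q(n, t) = 436, q^n = 1048576, Hamming bound = 2404, |C| = 1609 ≤ bound (satisfied).

Step 1: Compute V_q(n, t) = Σ_{j=0}^2 C(n, j) (q−1)^j.
  j = 0: C(10,0)·(3)^0 = 1·1 = 1.
  j = 1: C(10,1)·(3)^1 = 10·3 = 30.
  j = 2: C(10,2)·(3)^2 = 45·9 = 405.
  V_q(n, t) = 1 + 30 + 405 = 436.
Step 2: q^n = 4^10 = 1048576.
Step 3: Hamming bound ⌊q^n / V_q(n,t)⌋ = ⌊1048576/436⌋ = 2404.
Step 4: Compare |C| = 1609 to 2404: satisfied.
The claimed |C| lies below the Hamming bound.


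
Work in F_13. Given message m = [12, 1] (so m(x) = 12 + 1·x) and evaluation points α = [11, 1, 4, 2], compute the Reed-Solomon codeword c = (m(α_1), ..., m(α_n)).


c = [10, 0, 3, 1]

Message polynomial: m(x) = 12 + 1·x (mod 13).
For each evaluation point α_i, compute m(α_i) mod 13:
  α_1 = 11: Horner steps 1 → 10, so m(11) = 10.
  α_2 = 1: Horner steps 1 → 0, so m(1) = 0.
  α_3 = 4: Horner steps 1 → 3, so m(4) = 3.
  α_4 = 2: Horner steps 1 → 1, so m(2) = 1.
Codeword c = [10, 0, 3, 1] ∈ F_13^4.


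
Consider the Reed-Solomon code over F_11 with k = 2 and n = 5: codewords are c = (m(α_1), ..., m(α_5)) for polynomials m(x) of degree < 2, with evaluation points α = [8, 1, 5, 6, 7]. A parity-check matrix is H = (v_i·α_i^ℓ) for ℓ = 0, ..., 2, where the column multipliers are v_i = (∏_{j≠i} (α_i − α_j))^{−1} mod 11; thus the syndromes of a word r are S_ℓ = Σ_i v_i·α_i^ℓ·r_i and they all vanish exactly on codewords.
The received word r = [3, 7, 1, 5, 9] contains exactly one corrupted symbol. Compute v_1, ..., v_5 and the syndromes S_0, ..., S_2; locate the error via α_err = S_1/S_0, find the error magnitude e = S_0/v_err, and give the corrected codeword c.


S = (5, 7, 1), error at position 1, error magnitude e = 1, c = [2, 7, 1, 5, 9].

Step 1: column multipliers v_i = (∏_{j≠i}(α_i − α_j))^{−1} mod 11.
  i = 1 (α = 8): (8−1)(8−5)(8−6)(8−7) = 7·3·2·1 = 42 ≡ 9, so v_1 = 9^{−1} = 5 (mod 11).
  i = 2 (α = 1): (1−8)(1−5)(1−6)(1−7) = (−7)·(−4)·(−5)·(−6) = 840 ≡ 4, so v_2 = 4^{−1} = 3 (mod 11).
  i = 3 (α = 5): (5−8)(5−1)(5−6)(5−7) = (−3)·4·(−1)·(−2) = −24 ≡ 9, so v_3 = 9^{−1} = 5 (mod 11).
  i = 4 (α = 6): (6−8)(6−1)(6−5)(6−7) = (−2)·5·1·(−1) = 10 ≡ 10, so v_4 = 10^{−1} = 10 (mod 11).
  i = 5 (α = 7): (7−8)(7−1)(7−5)(7−6) = (−1)·6·2·1 = −12 ≡ 10, so v_5 = 10^{−1} = 10 (mod 11).
  v = [5, 3, 5, 10, 10].
Step 2: syndromes of r = [3, 7, 1, 5, 9] (all sums mod 11).
  S_0 = Σ v_i r_i = 5·3 + 3·7 + 5·1 + 10·5 + 10·9 = 181 ≡ 5.
  S_1 = Σ v_i α_i r_i = 5·8·3 + 3·1·7 + 5·5·1 + 10·6·5 + 10·7·9 = 1096 ≡ 7.
  α_i^2 mod 11 = [9, 1, 3, 3, 5].
  S_2 = Σ v_i α_i^2 r_i = 5·9·3 + 3·1·7 + 5·3·1 + 10·3·5 + 10·5·9 = 771 ≡ 1.
  S = (5, 7, 1) ≠ 0, so r is not a codeword (an error is present).
Step 3: locate the error. For a single error e at position i, S_ℓ = v_i·e·α_i^ℓ, so α_err = S_1/S_0.
  S_0^{−1} = 5^{−1} = 9 (mod 11), so α_err = 7·9 = 63 ≡ 8 = α_1. Error position i = 1.
  Consistency check: S_2/S_1 = 1·8 = 8 ≡ 8 = α_err ✓ (single-error assumption holds).
Step 4: error magnitude e = S_0/v_1 = S_0·∏_{j≠1}(α_1 − α_j) = 5·9 = 45 ≡ 1 (mod 11).
Step 5: correct position 1: c_1 = r_1 − e = 3 − 1 ≡ 2 (mod 11). Hence c = [2, 7, 1, 5, 9].
  Check: interpolating c through the α_i gives m(x) = 3 + 4·x (degree < 2) with m(α_i) = c_i for every i, so c is indeed a codeword.


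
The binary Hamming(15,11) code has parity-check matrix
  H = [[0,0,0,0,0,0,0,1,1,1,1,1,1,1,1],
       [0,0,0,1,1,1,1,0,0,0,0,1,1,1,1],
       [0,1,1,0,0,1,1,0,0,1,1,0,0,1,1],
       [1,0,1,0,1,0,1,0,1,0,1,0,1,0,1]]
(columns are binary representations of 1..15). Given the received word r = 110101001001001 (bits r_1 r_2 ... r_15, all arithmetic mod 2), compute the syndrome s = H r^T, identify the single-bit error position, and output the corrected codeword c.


s = (1, 0, 1, 1)^T, error position = 11, corrected codeword c = 110101001011001

Compute s = H r^T mod 2 one row at a time:
  s_1 = 0 + 1 + 0 + 0 + 1 + 0 + 0 + 1 = 3 ≡ 1 (mod 2).
  s_2 = 1 + 0 + 1 + 0 + 1 + 0 + 0 + 1 = 4 ≡ 0 (mod 2).
  s_3 = 1 + 0 + 1 + 0 + 0 + 0 + 0 + 1 = 3 ≡ 1 (mod 2).
  s_4 = 1 + 0 + 0 + 0 + 1 + 0 + 0 + 1 = 3 ≡ 1 (mod 2).
s = (1, 0, 1, 1)^T — this equals column 11 of H (binary 1011), so error is at position 11.
Correct: flip bit 11 of r = 110101001001001 to get c = 110101001011001.


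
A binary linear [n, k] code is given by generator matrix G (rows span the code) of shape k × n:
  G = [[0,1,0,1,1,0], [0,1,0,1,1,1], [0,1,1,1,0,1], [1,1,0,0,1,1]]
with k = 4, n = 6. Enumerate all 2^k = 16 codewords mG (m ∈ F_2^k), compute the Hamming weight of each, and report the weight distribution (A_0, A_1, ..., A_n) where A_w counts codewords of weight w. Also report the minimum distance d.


Weight distribution: A_0 = 1, A_1 = 1, A_2 = 2, A_3 = 6, A_4 = 5, A_5 = 1. Minimum distance d = 1.

Enumerate all 2^4 = 16 messages m ∈ F_2^4.
For each, compute codeword c = mG in F_2^6, then tally its weight.
  m = 0000 → c = 000000, weight = 0.
  m = 1000 → c = 010110, weight = 3.
  m = 0100 → c = 010111, weight = 4.
  m = 1100 → c = 000001, weight = 1.
  m = 0010 → c = 011101, weight = 4.
  m = 1010 → c = 001011, weight = 3.
  m = 0110 → c = 001010, weight = 2.
  m = 1110 → c = 011100, weight = 3.
  m = 0001 → c = 110011, weight = 4.
  m = 1001 → c = 100101, weight = 3.
  m = 0101 → c = 100100, weight = 2.
  m = 1101 → c = 110010, weight = 3.
  m = 0011 → c = 101110, weight = 4.
  m = 1011 → c = 111000, weight = 3.
  m = 0111 → c = 111001, weight = 4.
  m = 1111 → c = 101111, weight = 5.
Tally weights:
  weight 0: 1 codewords.
  weight 1: 1 codewords.
  weight 2: 2 codewords.
  weight 3: 6 codewords.
  weight 4: 5 codewords.
  weight 5: 1 codewords.
Minimum distance d = smallest w > 0 with A_w > 0 = 1.
Sanity: Σ A_w = 16 = 2^4 = 16 ✓.


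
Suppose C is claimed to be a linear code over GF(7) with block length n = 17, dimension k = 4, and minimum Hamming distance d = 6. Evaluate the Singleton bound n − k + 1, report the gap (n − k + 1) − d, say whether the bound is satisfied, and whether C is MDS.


Singleton RHS = n − k + 1 = 14, slack = 8, bound satisfied, not MDS.

Singleton bound: d ≤ n − k + 1.
Here n = 17, k = 4, so n − k + 1 = 14.
Given d = 6, check d ≤ 14: YES.
Slack = (n − k + 1) − d = 8.
The code is NOT MDS (slack = 8 > 0).
Description: the claimed parameters are [17, 4, 6]_7; such a code would be non-MDS.


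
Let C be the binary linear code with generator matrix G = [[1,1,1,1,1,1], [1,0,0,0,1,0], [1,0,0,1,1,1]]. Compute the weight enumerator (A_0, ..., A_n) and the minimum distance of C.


Weight distribution: A_0 = 1, A_2 = 3, A_4 = 3, A_6 = 1. Minimum distance d = 2.

Enumerate all 2^3 = 8 messages m ∈ F_2^3.
For each, compute codeword c = mG in F_2^6, then tally its weight.
  m = 000 → c = 000000, weight = 0.
  m = 100 → c = 111111, weight = 6.
  m = 010 → c = 100010, weight = 2.
  m = 110 → c = 011101, weight = 4.
  m = 001 → c = 100111, weight = 4.
  m = 101 → c = 011000, weight = 2.
  m = 011 → c = 000101, weight = 2.
  m = 111 → c = 111010, weight = 4.
Tally weights:
  weight 0: 1 codewords.
  weight 2: 3 codewords.
  weight 4: 3 codewords.
  weight 6: 1 codewords.
Minimum distance d = smallest w > 0 with A_w > 0 = 2.
Sanity: Σ A_w = 8 = 2^3 = 8 ✓.


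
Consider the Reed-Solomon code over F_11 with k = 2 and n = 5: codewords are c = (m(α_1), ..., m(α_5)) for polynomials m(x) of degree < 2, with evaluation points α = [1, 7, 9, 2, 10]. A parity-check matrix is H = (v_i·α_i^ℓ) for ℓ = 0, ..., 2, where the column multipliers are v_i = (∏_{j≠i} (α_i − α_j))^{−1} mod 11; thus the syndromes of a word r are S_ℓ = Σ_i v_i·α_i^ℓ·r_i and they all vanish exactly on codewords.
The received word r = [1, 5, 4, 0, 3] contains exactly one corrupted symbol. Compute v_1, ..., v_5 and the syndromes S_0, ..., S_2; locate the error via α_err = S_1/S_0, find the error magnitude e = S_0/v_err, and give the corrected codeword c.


S = (8, 1, 7), error at position 2, error magnitude e = 10, c = [1, 6, 4, 0, 3].

Step 1: column multipliers v_i = (∏_{j≠i}(α_i − α_j))^{−1} mod 11.
  i = 1 (α = 1): (1−7)(1−9)(1−2)(1−10) = (−6)·(−8)·(−1)·(−9) = 432 ≡ 3, so v_1 = 3^{−1} = 4 (mod 11).
  i = 2 (α = 7): (7−1)(7−9)(7−2)(7−10) = 6·(−2)·5·(−3) = 180 ≡ 4, so v_2 = 4^{−1} = 3 (mod 11).
  i = 3 (α = 9): (9−1)(9−7)(9−2)(9−10) = 8·2·7·(−1) = −112 ≡ 9, so v_3 = 9^{−1} = 5 (mod 11).
  i = 4 (α = 2): (2−1)(2−7)(2−9)(2−10) = 1·(−5)·(−7)·(−8) = −280 ≡ 6, so v_4 = 6^{−1} = 2 (mod 11).
  i = 5 (α = 10): (10−1)(10−7)(10−9)(10−2) = 9·3·1·8 = 216 ≡ 7, so v_5 = 7^{−1} = 8 (mod 11).
  v = [4, 3, 5, 2, 8].
Step 2: syndromes of r = [1, 5, 4, 0, 3] (all sums mod 11).
  S_0 = Σ v_i r_i = 4·1 + 3·5 + 5·4 + 2·0 + 8·3 = 63 ≡ 8.
  S_1 = Σ v_i α_i r_i = 4·1·1 + 3·7·5 + 5·9·4 + 2·2·0 + 8·10·3 = 529 ≡ 1.
  α_i^2 mod 11 = [1, 5, 4, 4, 1].
  S_2 = Σ v_i α_i^2 r_i = 4·1·1 + 3·5·5 + 5·4·4 + 2·4·0 + 8·1·3 = 183 ≡ 7.
  S = (8, 1, 7) ≠ 0, so r is not a codeword (an error is present).
Step 3: locate the error. For a single error e at position i, S_ℓ = v_i·e·α_i^ℓ, so α_err = S_1/S_0.
  S_0^{−1} = 8^{−1} = 7 (mod 11), so α_err = 1·7 = 7 ≡ 7 = α_2. Error position i = 2.
  Consistency check: S_2/S_1 = 7·1 = 7 ≡ 7 = α_err ✓ (single-error assumption holds).
Step 4: error magnitude e = S_0/v_2 = S_0·∏_{j≠2}(α_2 − α_j) = 8·4 = 32 ≡ 10 (mod 11).
Step 5: correct position 2: c_2 = r_2 − e = 5 − 10 ≡ 6 (mod 11). Hence c = [1, 6, 4, 0, 3].
  Check: interpolating c through the α_i gives m(x) = 2 + 10·x (degree < 2) with m(α_i) = c_i for every i, so c is indeed a codeword.
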